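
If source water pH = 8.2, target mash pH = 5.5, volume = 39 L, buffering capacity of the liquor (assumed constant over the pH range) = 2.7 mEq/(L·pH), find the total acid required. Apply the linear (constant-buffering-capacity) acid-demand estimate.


acid = buffering capacity · (pH_source − pH_target) · V
acid = 2.7 · (8.2 − 5.5) · 39

284.3100 mEq


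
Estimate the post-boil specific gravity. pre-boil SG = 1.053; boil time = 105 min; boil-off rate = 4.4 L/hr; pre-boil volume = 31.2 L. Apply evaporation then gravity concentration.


V_post = V_pre − rate·(t/60);  SG_post = 1 + (SG_pre−1)·V_pre/V_post
V_post = 31.2 − 4.4·(105/60) = 23.5000
SG_post = 1 + (1.053 − 1)·31.2/23.5000

1.0704


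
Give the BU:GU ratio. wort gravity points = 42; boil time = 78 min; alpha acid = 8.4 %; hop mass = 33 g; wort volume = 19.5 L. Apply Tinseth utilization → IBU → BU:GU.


U = 1.65·0.000125^(GP/1000)·(1−e^(−0.04t))/4.15;  IBU = (α/100)·m·U·1000/V;  BU:GU = IBU/GP
U = 1.65·0.000125^(42/1000)·(1−e^(−0.04·78))/4.15 = 0.2606
IBU = (8.4/100)·33·0.2606·1000/19.5 = 37.0383
BU:GU = 37.0383/42

0.8819


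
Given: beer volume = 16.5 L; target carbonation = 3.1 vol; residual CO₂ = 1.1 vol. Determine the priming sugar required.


sugar = (target − residual)·4.0·V
sugar = (3.1 − 1.1)·4.0·16.5

132.0000 g


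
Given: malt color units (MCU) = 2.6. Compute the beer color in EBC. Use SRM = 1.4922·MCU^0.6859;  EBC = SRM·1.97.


SRM = 1.4922·2.6^0.6859 = 2.8738
EBC = 2.8738·1.97

5.6614 EBC


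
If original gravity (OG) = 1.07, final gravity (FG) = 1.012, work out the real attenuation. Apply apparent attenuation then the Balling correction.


AA = (OG−FG)/(OG−1)·100;  RA = AA·0.8192
AA = (1.07 − 1.012)/(1.07 − 1)·100 = 82.8571
RA = 82.8571·0.8192

67.8766 %


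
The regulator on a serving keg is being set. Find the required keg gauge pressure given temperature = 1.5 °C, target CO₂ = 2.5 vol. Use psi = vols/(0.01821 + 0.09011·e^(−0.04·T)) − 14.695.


psi = 2.5/(0.01821 + 0.09011·e^(−0.04·1.5)) − 14.695

9.5598 psi


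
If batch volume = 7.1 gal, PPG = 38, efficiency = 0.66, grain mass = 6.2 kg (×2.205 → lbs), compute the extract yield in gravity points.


points = lbs × PPG × eff / vol
lbs = 6.2 × 2.205 = 13.6710
points = 13.6710 × 38 × 0.66 / 7.1

48.2914 points


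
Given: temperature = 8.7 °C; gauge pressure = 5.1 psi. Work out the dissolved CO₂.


vols = (P + 14.695)·(0.01821 + 0.09011·e^(−0.04·T))
vols = (5.1 + 14.695)·(0.01821 + 0.09011·e^(−0.04·8.7))

1.6200 volumes


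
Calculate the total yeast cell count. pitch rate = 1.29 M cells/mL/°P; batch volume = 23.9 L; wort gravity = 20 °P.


cells (billions) = rate · V_L · °P
cells = 1.29 · 23.9 · 20

616.6200 billion cells


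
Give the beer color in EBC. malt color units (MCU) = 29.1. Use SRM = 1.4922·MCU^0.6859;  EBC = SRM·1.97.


SRM = 1.4922·29.1^0.6859 = 15.0630
EBC = 15.0630·1.97

29.6741 EBC


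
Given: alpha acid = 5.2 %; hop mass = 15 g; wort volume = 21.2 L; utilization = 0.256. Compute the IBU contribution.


IBU = (α/100)·mass·U·1000 / V
IBU = (5.2/100)·15·0.256·1000 / 21.2

9.4189 IBU


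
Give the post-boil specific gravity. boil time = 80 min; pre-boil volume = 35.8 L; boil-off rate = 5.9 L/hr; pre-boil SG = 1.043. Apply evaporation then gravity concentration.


V_post = V_pre − rate·(t/60);  SG_post = 1 + (SG_pre−1)·V_pre/V_post
V_post = 35.8 − 5.9·(80/60) = 27.9333
SG_post = 1 + (1.043 − 1)·35.8/27.9333

1.0551


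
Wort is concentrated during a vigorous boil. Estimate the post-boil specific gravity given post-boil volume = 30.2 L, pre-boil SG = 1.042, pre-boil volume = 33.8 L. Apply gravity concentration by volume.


SG_post = 1 + (SG_pre − 1)·V_pre/V_post
pts_pre = (1.042 − 1)·1000 = 42.0000
pts_post = 42.0000·33.8/30.2 = 47.0066
SG_post = 1 + 47.0066/1000

1.0470


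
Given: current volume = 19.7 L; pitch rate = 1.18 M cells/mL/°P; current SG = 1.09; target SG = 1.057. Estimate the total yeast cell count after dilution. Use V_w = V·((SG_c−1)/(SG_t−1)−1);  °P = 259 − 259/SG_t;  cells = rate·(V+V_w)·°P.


V_w = 19.7·((1.09−1)/(1.057−1)−1) = 11.4053
V_final = 19.7 + 11.4053 = 31.1053
°P = 259 − 259/1.057 = 13.9669
cells = 1.18·31.1053·13.9669

512.6436 billion cells


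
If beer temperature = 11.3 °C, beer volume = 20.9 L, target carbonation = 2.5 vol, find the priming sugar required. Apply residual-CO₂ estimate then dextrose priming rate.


residual = 14.695·(0.01821 + 0.09011·e^(−0.04·T));  sugar = (target − residual)·4.0·V
residual = 14.695·(0.01821 + 0.09011·e^(−0.04·11.3)) = 1.1102
sugar = (2.5 − 1.1102)·4.0·20.9

116.1844 g


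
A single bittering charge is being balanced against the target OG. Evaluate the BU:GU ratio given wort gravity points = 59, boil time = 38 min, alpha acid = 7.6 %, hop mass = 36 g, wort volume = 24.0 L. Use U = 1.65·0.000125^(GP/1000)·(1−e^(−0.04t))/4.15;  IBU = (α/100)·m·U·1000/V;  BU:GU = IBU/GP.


U = 1.65·0.000125^(59/1000)·(1−e^(−0.04·38))/4.15 = 0.1828
IBU = (7.6/100)·36·0.1828·1000/24.0 = 20.8387
BU:GU = 20.8387/59

0.3532


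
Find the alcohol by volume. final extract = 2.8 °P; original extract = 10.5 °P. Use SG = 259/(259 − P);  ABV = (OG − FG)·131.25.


OG = 259/(259 − 10.5) = 1.0423
FG = 259/(259 − 2.8) = 1.0109
ABV = (1.0423 − 1.0109)·131.25

4.1113 % ABV


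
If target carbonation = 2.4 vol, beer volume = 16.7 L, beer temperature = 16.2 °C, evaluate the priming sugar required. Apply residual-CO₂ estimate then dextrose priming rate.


residual = 14.695·(0.01821 + 0.09011·e^(−0.04·T));  sugar = (target − residual)·4.0·V
residual = 14.695·(0.01821 + 0.09011·e^(−0.04·16.2)) = 0.9603
sugar = (2.4 − 0.9603)·4.0·16.7

96.1749 g


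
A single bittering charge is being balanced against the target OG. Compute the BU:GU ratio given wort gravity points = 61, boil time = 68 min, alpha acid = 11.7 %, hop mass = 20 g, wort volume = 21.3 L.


U = 1.65·0.000125^(GP/1000)·(1−e^(−0.04t))/4.15;  IBU = (α/100)·m·U·1000/V;  BU:GU = IBU/GP
U = 1.65·0.000125^(61/1000)·(1−e^(−0.04·68))/4.15 = 0.2147
IBU = (11.7/100)·20·0.2147·1000/21.3 = 23.5824
BU:GU = 23.5824/61

0.3866


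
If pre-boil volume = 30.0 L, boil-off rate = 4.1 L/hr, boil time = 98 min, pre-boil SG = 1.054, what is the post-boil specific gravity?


V_post = V_pre − rate·(t/60);  SG_post = 1 + (SG_pre−1)·V_pre/V_post
V_post = 30.0 − 4.1·(98/60) = 23.3033
SG_post = 1 + (1.054 − 1)·30.0/23.3033

1.0695


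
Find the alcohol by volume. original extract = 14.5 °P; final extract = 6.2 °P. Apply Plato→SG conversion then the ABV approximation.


SG = 259/(259 − P);  ABV = (OG − FG)·131.25
OG = 259/(259 − 14.5) = 1.0593
FG = 259/(259 − 6.2) = 1.0245
ABV = (1.0593 − 1.0245)·131.25

4.5648 % ABV


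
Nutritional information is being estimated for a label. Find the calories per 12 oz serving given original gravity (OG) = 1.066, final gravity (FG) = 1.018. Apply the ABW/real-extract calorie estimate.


ABW = (OG−FG)·131.25·0.79/FG;  °P = 259 − 259/SG (for OG→OE and FG→AE);  RE = 0.1808·OE + 0.8192·AE;  Cal = (6.9·ABW + 4·(RE−0.1))·FG·3.55
ABW = (1.066 − 1.018)·131.25·0.79/1.018 = 4.8890
OE = 259 − 259/1.066 = 16.0356 °P
AE = 259 − 259/1.018 = 4.5796 °P
RE = 0.1808·16.0356 + 0.8192·4.5796 = 6.6508 °P
Cal = (6.9·4.8890 + 4·(6.6508−0.1))·1.018·3.55

216.6077 kcal


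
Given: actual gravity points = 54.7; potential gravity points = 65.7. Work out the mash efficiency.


efficiency = actual / potential × 100
efficiency = 54.7 / 65.7 × 100

83.2572 %


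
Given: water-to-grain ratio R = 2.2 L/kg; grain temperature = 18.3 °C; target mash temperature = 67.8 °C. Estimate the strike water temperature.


T_strike = (0.41/R)·(T_mash − T_grain) + T_mash
T_strike = (0.41/2.2)·(67.8 − 18.3) + 67.8

77.0250 °C


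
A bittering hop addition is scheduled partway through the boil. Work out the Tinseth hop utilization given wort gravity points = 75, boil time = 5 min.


U = 1.65·0.000125^(GP/1000) · (1 − e^(−0.04·t))/4.15
bigness = 1.65·0.000125^(75/1000) = 0.8409
boil_factor = (1 − e^(−0.04·5))/4.15 = 0.0437
U = 0.8409 · 0.0437

0.0367


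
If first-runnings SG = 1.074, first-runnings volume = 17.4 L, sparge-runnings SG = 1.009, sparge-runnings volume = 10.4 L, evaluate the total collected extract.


total = Σ (SG_i − 1)·1000·V_i
first = (1.074 − 1)·1000·17.4 = 1287.6000
sparge = (1.009 − 1)·1000·10.4 = 93.6000
total = 1287.6000 + 93.6000

1381.2000 gravity·L


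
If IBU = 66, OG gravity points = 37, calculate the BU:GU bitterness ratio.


BU:GU = IBU / OG_points
BU:GU = 66 / 37

1.7838


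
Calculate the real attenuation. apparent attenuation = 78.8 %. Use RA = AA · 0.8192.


RA = 78.8 · 0.8192

64.5530 %


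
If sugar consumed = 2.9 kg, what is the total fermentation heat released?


Q = m_sugar · 590 kJ/kg
Q = 2.9 · 590

1711.0000 kJ


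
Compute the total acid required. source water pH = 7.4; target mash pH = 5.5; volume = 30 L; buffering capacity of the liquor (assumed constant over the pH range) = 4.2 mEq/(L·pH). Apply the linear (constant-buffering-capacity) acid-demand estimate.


acid = buffering capacity · (pH_source − pH_target) · V
acid = 4.2 · (7.4 − 5.5) · 30

239.4000 mEq


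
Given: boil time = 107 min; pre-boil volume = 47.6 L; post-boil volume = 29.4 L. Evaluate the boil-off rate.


rate = (V_pre − V_post) / (t_min/60)
rate = (47.6 − 29.4) / (107/60)

10.2056 L/hr


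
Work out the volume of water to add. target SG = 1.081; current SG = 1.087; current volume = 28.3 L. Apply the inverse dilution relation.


V_water = V·((SG_curr − 1)/(SG_target − 1) − 1)
V_water = 28.3·((1.087 − 1)/(1.081 − 1) − 1)

2.0963 L


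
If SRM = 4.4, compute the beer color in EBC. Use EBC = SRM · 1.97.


EBC = 4.4 · 1.97

8.6680 EBC


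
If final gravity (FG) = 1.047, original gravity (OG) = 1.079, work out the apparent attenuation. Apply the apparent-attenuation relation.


AA = (OG − FG)/(OG − 1) · 100
AA = (1.079 − 1.047)/(1.079 − 1) · 100

40.5063 %


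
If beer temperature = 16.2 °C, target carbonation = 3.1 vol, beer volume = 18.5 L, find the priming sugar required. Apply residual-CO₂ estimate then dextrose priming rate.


residual = 14.695·(0.01821 + 0.09011·e^(−0.04·T));  sugar = (target − residual)·4.0·V
residual = 14.695·(0.01821 + 0.09011·e^(−0.04·16.2)) = 0.9603
sugar = (3.1 − 0.9603)·4.0·18.5

158.3411 g


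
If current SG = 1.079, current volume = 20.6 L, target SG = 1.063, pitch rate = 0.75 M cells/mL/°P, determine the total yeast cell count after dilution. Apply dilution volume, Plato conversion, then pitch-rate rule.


V_w = V·((SG_c−1)/(SG_t−1)−1);  °P = 259 − 259/SG_t;  cells = rate·(V+V_w)·°P
V_w = 20.6·((1.079−1)/(1.063−1)−1) = 5.2317
V_final = 20.6 + 5.2317 = 25.8317
°P = 259 − 259/1.063 = 15.3500
cells = 0.75·25.8317·15.3500

297.3871 billion cells


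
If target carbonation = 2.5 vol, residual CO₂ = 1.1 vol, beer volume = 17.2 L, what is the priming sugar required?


sugar = (target − residual)·4.0·V
sugar = (2.5 − 1.1)·4.0·17.2

96.3200 g


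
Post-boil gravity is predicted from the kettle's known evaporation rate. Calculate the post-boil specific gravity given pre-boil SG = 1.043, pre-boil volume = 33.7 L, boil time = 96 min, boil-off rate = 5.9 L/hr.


V_post = V_pre − rate·(t/60);  SG_post = 1 + (SG_pre−1)·V_pre/V_post
V_post = 33.7 − 5.9·(96/60) = 24.2600
SG_post = 1 + (1.043 − 1)·33.7/24.2600

1.0597


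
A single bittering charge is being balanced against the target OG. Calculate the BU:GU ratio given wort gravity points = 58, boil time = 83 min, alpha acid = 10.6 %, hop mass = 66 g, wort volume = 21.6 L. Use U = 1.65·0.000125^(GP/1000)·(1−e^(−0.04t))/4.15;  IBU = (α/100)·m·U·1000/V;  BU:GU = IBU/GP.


U = 1.65·0.000125^(58/1000)·(1−e^(−0.04·83))/4.15 = 0.2275
IBU = (10.6/100)·66·0.2275·1000/21.6 = 73.6989
BU:GU = 73.6989/58

1.2707


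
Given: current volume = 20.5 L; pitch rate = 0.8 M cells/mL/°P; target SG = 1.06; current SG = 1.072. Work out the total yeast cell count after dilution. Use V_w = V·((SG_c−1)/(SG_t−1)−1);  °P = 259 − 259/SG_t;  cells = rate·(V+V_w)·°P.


V_w = 20.5·((1.072−1)/(1.06−1)−1) = 4.1000
V_final = 20.5 + 4.1000 = 24.6000
°P = 259 − 259/1.06 = 14.6604
cells = 0.8·24.6000·14.6604

288.5162 billion cells


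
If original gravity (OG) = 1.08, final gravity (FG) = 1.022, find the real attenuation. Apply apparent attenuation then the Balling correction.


AA = (OG−FG)/(OG−1)·100;  RA = AA·0.8192
AA = (1.08 − 1.022)/(1.08 − 1)·100 = 72.5000
RA = 72.5000·0.8192

59.3920 %


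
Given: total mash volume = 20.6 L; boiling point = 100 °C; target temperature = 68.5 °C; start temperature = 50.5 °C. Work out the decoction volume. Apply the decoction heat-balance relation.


V_dec = V_total·(T_target − T_start)/(T_boil − T_start)
V_dec = 20.6·(68.5 − 50.5)/(100 − 50.5)

7.4909 L


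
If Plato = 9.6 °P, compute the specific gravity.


SG = 259/(259 − P)
SG = 259/(259 − 9.6)

1.0385


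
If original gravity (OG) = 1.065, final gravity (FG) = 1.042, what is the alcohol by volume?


ABV = (OG − FG) · 131.25
ABV = (1.065 − 1.042) · 131.25

3.0187 % ABV


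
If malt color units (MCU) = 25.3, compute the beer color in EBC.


SRM = 1.4922·MCU^0.6859;  EBC = SRM·1.97
SRM = 1.4922·25.3^0.6859 = 13.6845
EBC = 13.6845·1.97

26.9584 EBC


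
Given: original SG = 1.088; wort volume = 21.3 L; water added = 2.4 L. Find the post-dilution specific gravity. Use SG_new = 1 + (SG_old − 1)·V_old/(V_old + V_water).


pts = (1.088 − 1)·1000·21.3/(21.3 + 2.4) = 79.0886
SG_new = 1 + 79.0886/1000

1.0791


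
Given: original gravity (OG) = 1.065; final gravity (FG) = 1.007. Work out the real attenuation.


AA = (OG−FG)/(OG−1)·100;  RA = AA·0.8192
AA = (1.065 − 1.007)/(1.065 − 1)·100 = 89.2308
RA = 89.2308·0.8192

73.0978 %


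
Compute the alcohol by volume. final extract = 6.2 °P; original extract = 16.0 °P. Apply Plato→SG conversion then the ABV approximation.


SG = 259/(259 − P);  ABV = (OG − FG)·131.25
OG = 259/(259 − 16.0) = 1.0658
FG = 259/(259 − 6.2) = 1.0245
ABV = (1.0658 − 1.0245)·131.25

5.4230 % ABV


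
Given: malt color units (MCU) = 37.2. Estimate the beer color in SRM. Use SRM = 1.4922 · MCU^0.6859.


SRM = 1.4922 · 37.2^0.6859

17.8264 SRM


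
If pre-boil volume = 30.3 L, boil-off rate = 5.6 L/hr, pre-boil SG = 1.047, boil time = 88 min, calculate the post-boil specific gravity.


V_post = V_pre − rate·(t/60);  SG_post = 1 + (SG_pre−1)·V_pre/V_post
V_post = 30.3 − 5.6·(88/60) = 22.0867
SG_post = 1 + (1.047 − 1)·30.3/22.0867

1.0645


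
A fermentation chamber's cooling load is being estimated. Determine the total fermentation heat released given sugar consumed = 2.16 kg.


Q = m_sugar · 590 kJ/kg
Q = 2.16 · 590

1274.4000 kJ


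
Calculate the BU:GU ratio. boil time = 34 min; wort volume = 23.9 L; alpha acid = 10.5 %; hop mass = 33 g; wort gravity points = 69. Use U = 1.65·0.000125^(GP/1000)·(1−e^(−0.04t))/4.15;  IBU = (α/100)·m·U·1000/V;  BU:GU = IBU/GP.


U = 1.65·0.000125^(69/1000)·(1−e^(−0.04·34))/4.15 = 0.1590
IBU = (10.5/100)·33·0.1590·1000/23.9 = 23.0470
BU:GU = 23.0470/69

0.3340


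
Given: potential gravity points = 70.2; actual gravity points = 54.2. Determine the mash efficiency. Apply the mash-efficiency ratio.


efficiency = actual / potential × 100
efficiency = 54.2 / 70.2 × 100

77.2080 %


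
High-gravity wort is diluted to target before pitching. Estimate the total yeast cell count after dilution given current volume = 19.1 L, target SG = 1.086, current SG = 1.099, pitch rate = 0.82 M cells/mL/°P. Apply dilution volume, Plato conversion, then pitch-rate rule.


V_w = V·((SG_c−1)/(SG_t−1)−1);  °P = 259 − 259/SG_t;  cells = rate·(V+V_w)·°P
V_w = 19.1·((1.099−1)/(1.086−1)−1) = 2.8872
V_final = 19.1 + 2.8872 = 21.9872
°P = 259 − 259/1.086 = 20.5101
cells = 0.82·21.9872·20.5101

369.7876 billion cells


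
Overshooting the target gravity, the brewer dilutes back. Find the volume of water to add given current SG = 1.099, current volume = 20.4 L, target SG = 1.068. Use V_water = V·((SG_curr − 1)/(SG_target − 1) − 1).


V_water = 20.4·((1.099 − 1)/(1.068 − 1) − 1)

9.3000 L


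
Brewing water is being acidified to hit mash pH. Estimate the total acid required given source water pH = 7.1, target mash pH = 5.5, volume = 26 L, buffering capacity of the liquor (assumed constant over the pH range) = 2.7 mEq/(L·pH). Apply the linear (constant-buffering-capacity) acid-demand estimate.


acid = buffering capacity · (pH_source − pH_target) · V
acid = 2.7 · (7.1 − 5.5) · 26

112.3200 mEq


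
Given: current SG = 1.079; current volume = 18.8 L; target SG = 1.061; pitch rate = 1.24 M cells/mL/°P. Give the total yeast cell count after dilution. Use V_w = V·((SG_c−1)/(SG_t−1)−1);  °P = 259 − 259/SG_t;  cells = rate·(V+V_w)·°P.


V_w = 18.8·((1.079−1)/(1.061−1)−1) = 5.5475
V_final = 18.8 + 5.5475 = 24.3475
°P = 259 − 259/1.061 = 14.8907
cells = 1.24·24.3475·14.8907

449.5635 billion cells


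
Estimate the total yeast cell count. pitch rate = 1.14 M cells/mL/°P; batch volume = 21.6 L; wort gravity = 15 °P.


cells (billions) = rate · V_L · °P
cells = 1.14 · 21.6 · 15

369.3600 billion cells


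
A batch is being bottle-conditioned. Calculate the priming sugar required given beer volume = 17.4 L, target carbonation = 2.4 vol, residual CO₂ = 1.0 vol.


sugar = (target − residual)·4.0·V
sugar = (2.4 − 1.0)·4.0·17.4

97.4400 g


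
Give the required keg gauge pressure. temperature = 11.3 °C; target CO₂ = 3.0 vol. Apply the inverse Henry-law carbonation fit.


psi = vols/(0.01821 + 0.09011·e^(−0.04·T)) − 14.695
psi = 3.0/(0.01821 + 0.09011·e^(−0.04·11.3)) − 14.695

25.0128 psi


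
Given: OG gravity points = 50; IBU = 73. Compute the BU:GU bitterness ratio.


BU:GU = IBU / OG_points
BU:GU = 73 / 50

1.4600


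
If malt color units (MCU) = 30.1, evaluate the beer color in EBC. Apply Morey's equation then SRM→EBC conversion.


SRM = 1.4922·MCU^0.6859;  EBC = SRM·1.97
SRM = 1.4922·30.1^0.6859 = 15.4161
EBC = 15.4161·1.97

30.3698 EBC


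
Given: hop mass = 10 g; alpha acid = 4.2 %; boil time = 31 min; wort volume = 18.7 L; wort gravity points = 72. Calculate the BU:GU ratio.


U = 1.65·0.000125^(GP/1000)·(1−e^(−0.04t))/4.15;  IBU = (α/100)·m·U·1000/V;  BU:GU = IBU/GP
U = 1.65·0.000125^(72/1000)·(1−e^(−0.04·31))/4.15 = 0.1479
IBU = (4.2/100)·10·0.1479·1000/18.7 = 3.3224
BU:GU = 3.3224/72

0.0461


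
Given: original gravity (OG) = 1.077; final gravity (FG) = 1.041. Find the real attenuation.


AA = (OG−FG)/(OG−1)·100;  RA = AA·0.8192
AA = (1.077 − 1.041)/(1.077 − 1)·100 = 46.7532
RA = 46.7532·0.8192

38.3003 %


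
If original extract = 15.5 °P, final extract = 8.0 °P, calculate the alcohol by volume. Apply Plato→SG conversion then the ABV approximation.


SG = 259/(259 − P);  ABV = (OG − FG)·131.25
OG = 259/(259 − 15.5) = 1.0637
FG = 259/(259 − 8.0) = 1.0319
ABV = (1.0637 − 1.0319)·131.25

4.1715 % ABV


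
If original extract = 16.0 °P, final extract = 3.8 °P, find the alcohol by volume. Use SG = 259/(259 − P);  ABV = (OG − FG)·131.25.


OG = 259/(259 − 16.0) = 1.0658
FG = 259/(259 − 3.8) = 1.0149
ABV = (1.0658 − 1.0149)·131.25

6.6876 % ABV


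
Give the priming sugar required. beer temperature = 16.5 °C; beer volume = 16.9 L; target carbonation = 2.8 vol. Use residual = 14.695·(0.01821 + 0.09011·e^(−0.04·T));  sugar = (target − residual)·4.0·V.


residual = 14.695·(0.01821 + 0.09011·e^(−0.04·16.5)) = 0.9520
sugar = (2.8 − 0.9520)·4.0·16.9

124.9253 g


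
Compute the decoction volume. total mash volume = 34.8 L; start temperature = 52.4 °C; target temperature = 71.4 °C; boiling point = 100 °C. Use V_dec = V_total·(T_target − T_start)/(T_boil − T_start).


V_dec = 34.8·(71.4 − 52.4)/(100 − 52.4)

13.8908 L


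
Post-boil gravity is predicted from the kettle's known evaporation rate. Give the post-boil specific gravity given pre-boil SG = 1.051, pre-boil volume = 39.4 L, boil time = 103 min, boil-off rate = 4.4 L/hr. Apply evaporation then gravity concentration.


V_post = V_pre − rate·(t/60);  SG_post = 1 + (SG_pre−1)·V_pre/V_post
V_post = 39.4 − 4.4·(103/60) = 31.8467
SG_post = 1 + (1.051 − 1)·39.4/31.8467

1.0631


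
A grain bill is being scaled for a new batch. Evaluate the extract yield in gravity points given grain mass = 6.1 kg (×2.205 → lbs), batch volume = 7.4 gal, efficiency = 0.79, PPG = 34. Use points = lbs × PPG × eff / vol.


lbs = 6.1 × 2.205 = 13.4505
points = 13.4505 × 34 × 0.79 / 7.4

48.8217 points


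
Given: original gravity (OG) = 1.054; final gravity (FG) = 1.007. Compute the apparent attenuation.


AA = (OG − FG)/(OG − 1) · 100
AA = (1.054 − 1.007)/(1.054 − 1) · 100

87.0370 %


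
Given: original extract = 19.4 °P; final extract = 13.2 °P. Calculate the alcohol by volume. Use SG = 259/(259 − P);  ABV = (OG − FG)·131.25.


OG = 259/(259 − 19.4) = 1.0810
FG = 259/(259 − 13.2) = 1.0537
ABV = (1.0810 − 1.0537)·131.25

3.5787 % ABV


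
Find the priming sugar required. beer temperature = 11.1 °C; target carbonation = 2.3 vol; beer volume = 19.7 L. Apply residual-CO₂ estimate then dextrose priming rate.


residual = 14.695·(0.01821 + 0.09011·e^(−0.04·T));  sugar = (target − residual)·4.0·V
residual = 14.695·(0.01821 + 0.09011·e^(−0.04·11.1)) = 1.1170
sugar = (2.3 − 1.1170)·4.0·19.7

93.2202 g


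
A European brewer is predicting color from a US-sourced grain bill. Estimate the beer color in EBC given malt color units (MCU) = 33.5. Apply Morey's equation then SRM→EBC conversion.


SRM = 1.4922·MCU^0.6859;  EBC = SRM·1.97
SRM = 1.4922·33.5^0.6859 = 16.5903
EBC = 16.5903·1.97

32.6830 EBC


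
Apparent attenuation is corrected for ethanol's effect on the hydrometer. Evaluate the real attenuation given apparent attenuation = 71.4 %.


RA = AA · 0.8192
RA = 71.4 · 0.8192

58.4909 %


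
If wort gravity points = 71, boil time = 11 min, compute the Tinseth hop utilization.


U = 1.65·0.000125^(GP/1000) · (1 − e^(−0.04·t))/4.15
bigness = 1.65·0.000125^(71/1000) = 0.8717
boil_factor = (1 − e^(−0.04·11))/4.15 = 0.0858
U = 0.8717 · 0.0858

0.0748


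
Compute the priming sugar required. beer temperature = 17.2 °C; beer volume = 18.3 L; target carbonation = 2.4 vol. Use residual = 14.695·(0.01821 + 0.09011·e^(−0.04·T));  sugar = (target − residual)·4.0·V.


residual = 14.695·(0.01821 + 0.09011·e^(−0.04·17.2)) = 0.9331
sugar = (2.4 − 0.9331)·4.0·18.3

107.3774 g


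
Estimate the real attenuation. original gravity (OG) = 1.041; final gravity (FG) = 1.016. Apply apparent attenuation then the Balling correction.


AA = (OG−FG)/(OG−1)·100;  RA = AA·0.8192
AA = (1.041 − 1.016)/(1.041 − 1)·100 = 60.9756
RA = 60.9756·0.8192

49.9512 %


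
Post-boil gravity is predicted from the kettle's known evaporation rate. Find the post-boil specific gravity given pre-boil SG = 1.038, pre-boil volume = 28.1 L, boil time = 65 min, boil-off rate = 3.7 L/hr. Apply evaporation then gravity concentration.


V_post = V_pre − rate·(t/60);  SG_post = 1 + (SG_pre−1)·V_pre/V_post
V_post = 28.1 − 3.7·(65/60) = 24.0917
SG_post = 1 + (1.038 − 1)·28.1/24.0917

1.0443


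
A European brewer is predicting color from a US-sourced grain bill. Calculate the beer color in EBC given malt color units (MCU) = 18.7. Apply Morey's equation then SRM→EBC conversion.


SRM = 1.4922·MCU^0.6859;  EBC = SRM·1.97
SRM = 1.4922·18.7^0.6859 = 11.1220
EBC = 11.1220·1.97

21.9104 EBC


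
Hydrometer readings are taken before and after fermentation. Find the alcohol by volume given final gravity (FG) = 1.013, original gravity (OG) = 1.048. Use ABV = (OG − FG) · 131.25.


ABV = (1.048 − 1.013) · 131.25

4.5938 % ABV


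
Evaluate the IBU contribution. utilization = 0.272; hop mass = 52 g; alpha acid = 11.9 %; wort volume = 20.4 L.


IBU = (α/100)·mass·U·1000 / V
IBU = (11.9/100)·52·0.272·1000 / 20.4

82.5067 IBU


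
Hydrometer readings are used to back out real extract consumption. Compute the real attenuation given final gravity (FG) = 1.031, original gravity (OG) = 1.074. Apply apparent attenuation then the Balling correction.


AA = (OG−FG)/(OG−1)·100;  RA = AA·0.8192
AA = (1.074 − 1.031)/(1.074 − 1)·100 = 58.1081
RA = 58.1081·0.8192

47.6022 %


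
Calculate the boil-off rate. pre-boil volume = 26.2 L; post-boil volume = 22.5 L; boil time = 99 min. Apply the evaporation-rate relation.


rate = (V_pre − V_post) / (t_min/60)
rate = (26.2 − 22.5) / (99/60)

2.2424 L/hr


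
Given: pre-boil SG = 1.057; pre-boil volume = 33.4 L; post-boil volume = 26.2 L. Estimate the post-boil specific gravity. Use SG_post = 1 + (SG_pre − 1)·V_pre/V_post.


pts_pre = (1.057 − 1)·1000 = 57.0000
pts_post = 57.0000·33.4/26.2 = 72.6641
SG_post = 1 + 72.6641/1000

1.0727


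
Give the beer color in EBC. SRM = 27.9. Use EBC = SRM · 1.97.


EBC = 27.9 · 1.97

54.9630 EBC


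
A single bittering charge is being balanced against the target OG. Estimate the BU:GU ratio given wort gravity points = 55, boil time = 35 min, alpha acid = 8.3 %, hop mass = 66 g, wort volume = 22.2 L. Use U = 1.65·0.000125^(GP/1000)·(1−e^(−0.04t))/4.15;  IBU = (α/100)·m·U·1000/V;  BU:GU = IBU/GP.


U = 1.65·0.000125^(55/1000)·(1−e^(−0.04·35))/4.15 = 0.1827
IBU = (8.3/100)·66·0.1827·1000/22.2 = 45.0881
BU:GU = 45.0881/55

0.8198


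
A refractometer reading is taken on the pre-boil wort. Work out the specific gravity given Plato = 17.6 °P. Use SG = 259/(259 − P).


SG = 259/(259 − 17.6)

1.0729


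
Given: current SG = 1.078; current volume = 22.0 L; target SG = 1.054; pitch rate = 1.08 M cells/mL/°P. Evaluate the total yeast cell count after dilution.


V_w = V·((SG_c−1)/(SG_t−1)−1);  °P = 259 − 259/SG_t;  cells = rate·(V+V_w)·°P
V_w = 22.0·((1.078−1)/(1.054−1)−1) = 9.7778
V_final = 22.0 + 9.7778 = 31.7778
°P = 259 − 259/1.054 = 13.2694
cells = 1.08·31.7778·13.2694

455.4075 billion cells


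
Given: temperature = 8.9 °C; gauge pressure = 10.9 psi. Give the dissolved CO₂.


vols = (P + 14.695)·(0.01821 + 0.09011·e^(−0.04·T))
vols = (10.9 + 14.695)·(0.01821 + 0.09011·e^(−0.04·8.9))

2.0816 volumes


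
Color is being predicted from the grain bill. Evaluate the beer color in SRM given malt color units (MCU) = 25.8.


SRM = 1.4922 · MCU^0.6859
SRM = 1.4922 · 25.8^0.6859

13.8694 SRM


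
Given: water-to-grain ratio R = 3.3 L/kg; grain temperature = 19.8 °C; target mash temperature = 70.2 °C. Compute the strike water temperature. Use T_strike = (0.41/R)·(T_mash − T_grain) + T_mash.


T_strike = (0.41/3.3)·(70.2 − 19.8) + 70.2

76.4618 °C


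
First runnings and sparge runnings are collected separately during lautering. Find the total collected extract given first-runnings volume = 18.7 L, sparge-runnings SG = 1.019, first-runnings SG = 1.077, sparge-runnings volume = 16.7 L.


total = Σ (SG_i − 1)·1000·V_i
first = (1.077 − 1)·1000·18.7 = 1439.9000
sparge = (1.019 − 1)·1000·16.7 = 317.3000
total = 1439.9000 + 317.3000

1757.2000 gravity·L


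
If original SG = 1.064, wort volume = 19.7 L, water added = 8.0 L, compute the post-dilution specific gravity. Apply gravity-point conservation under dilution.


SG_new = 1 + (SG_old − 1)·V_old/(V_old + V_water)
pts = (1.064 − 1)·1000·19.7/(19.7 + 8.0) = 45.5162
SG_new = 1 + 45.5162/1000

1.0455


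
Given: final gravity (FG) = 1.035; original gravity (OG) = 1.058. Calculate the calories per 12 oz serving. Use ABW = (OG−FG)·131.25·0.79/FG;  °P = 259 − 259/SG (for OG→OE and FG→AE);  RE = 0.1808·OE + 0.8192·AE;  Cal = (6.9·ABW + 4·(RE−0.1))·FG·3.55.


ABW = (1.058 − 1.035)·131.25·0.79/1.035 = 2.3042
OE = 259 − 259/1.058 = 14.1985 °P
AE = 259 − 259/1.035 = 8.7585 °P
RE = 0.1808·14.1985 + 0.8192·8.7585 = 9.7420 °P
Cal = (6.9·2.3042 + 4·(9.7420−0.1))·1.035·3.55

200.1246 kcal


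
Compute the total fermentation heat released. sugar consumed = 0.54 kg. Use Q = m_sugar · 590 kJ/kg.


Q = 0.54 · 590

318.6000 kJ


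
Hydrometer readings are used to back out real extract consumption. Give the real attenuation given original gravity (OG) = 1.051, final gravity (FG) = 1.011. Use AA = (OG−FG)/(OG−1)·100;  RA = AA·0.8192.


AA = (1.051 − 1.011)/(1.051 − 1)·100 = 78.4314
RA = 78.4314·0.8192

64.2510 %


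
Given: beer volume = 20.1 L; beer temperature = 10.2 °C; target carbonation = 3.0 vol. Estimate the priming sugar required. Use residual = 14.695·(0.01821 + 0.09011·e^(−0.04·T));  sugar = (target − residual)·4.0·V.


residual = 14.695·(0.01821 + 0.09011·e^(−0.04·10.2)) = 1.1481
sugar = (3.0 − 1.1481)·4.0·20.1

148.8897 g


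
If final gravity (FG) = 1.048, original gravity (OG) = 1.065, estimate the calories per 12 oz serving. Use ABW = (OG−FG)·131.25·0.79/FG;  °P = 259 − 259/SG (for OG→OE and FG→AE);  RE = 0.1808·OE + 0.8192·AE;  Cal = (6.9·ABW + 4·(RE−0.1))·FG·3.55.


ABW = (1.065 − 1.048)·131.25·0.79/1.048 = 1.6820
OE = 259 − 259/1.065 = 15.8075 °P
AE = 259 − 259/1.048 = 11.8626 °P
RE = 0.1808·15.8075 + 0.8192·11.8626 = 12.5758 °P
Cal = (6.9·1.6820 + 4·(12.5758−0.1))·1.048·3.55

228.8374 kcal


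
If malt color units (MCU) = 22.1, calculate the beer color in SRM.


SRM = 1.4922 · MCU^0.6859
SRM = 1.4922 · 22.1^0.6859

12.4723 SRM


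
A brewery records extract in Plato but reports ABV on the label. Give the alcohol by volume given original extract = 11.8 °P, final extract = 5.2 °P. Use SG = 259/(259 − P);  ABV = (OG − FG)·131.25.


OG = 259/(259 − 11.8) = 1.0477
FG = 259/(259 − 5.2) = 1.0205
ABV = (1.0477 − 1.0205)·131.25

3.5760 % ABV


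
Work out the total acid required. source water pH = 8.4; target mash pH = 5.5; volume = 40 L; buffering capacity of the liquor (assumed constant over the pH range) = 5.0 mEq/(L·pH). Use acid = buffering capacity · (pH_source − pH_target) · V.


acid = 5.0 · (8.4 − 5.5) · 40

580.0000 mEq


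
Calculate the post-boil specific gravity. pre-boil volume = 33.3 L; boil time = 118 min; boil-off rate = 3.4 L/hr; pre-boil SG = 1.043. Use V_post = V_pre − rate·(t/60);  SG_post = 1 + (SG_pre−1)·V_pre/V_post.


V_post = 33.3 − 3.4·(118/60) = 26.6133
SG_post = 1 + (1.043 − 1)·33.3/26.6133

1.0538


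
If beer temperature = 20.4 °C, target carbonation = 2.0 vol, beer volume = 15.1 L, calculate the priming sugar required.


residual = 14.695·(0.01821 + 0.09011·e^(−0.04·T));  sugar = (target − residual)·4.0·V
residual = 14.695·(0.01821 + 0.09011·e^(−0.04·20.4)) = 0.8531
sugar = (2.0 − 0.8531)·4.0·15.1

69.2704 g


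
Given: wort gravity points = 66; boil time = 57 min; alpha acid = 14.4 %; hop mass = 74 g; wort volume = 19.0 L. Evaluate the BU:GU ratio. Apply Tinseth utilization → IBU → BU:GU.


U = 1.65·0.000125^(GP/1000)·(1−e^(−0.04t))/4.15;  IBU = (α/100)·m·U·1000/V;  BU:GU = IBU/GP
U = 1.65·0.000125^(66/1000)·(1−e^(−0.04·57))/4.15 = 0.1972
IBU = (14.4/100)·74·0.1972·1000/19.0 = 110.6143
BU:GU = 110.6143/66

1.6760


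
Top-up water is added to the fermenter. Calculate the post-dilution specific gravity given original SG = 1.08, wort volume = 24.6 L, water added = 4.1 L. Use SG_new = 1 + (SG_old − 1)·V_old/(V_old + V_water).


pts = (1.08 − 1)·1000·24.6/(24.6 + 4.1) = 68.5714
SG_new = 1 + 68.5714/1000

1.0686


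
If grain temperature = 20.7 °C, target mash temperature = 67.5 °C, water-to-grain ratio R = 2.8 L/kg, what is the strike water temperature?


T_strike = (0.41/R)·(T_mash − T_grain) + T_mash
T_strike = (0.41/2.8)·(67.5 − 20.7) + 67.5

74.3529 °C


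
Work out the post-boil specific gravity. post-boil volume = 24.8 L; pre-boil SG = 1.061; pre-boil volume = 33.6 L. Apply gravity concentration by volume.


SG_post = 1 + (SG_pre − 1)·V_pre/V_post
pts_pre = (1.061 − 1)·1000 = 61.0000
pts_post = 61.0000·33.6/24.8 = 82.6452
SG_post = 1 + 82.6452/1000

1.0826


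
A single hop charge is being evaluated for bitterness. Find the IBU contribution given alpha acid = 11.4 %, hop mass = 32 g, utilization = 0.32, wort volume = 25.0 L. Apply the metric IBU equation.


IBU = (α/100)·mass·U·1000 / V
IBU = (11.4/100)·32·0.32·1000 / 25.0

46.6944 IBU


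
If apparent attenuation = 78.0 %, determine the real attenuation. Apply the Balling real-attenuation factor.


RA = AA · 0.8192
RA = 78.0 · 0.8192

63.8976 %


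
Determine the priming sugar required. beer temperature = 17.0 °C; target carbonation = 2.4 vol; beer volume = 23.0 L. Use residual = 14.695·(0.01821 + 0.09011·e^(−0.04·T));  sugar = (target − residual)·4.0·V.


residual = 14.695·(0.01821 + 0.09011·e^(−0.04·17.0)) = 0.9384
sugar = (2.4 − 0.9384)·4.0·23.0

134.4634 g


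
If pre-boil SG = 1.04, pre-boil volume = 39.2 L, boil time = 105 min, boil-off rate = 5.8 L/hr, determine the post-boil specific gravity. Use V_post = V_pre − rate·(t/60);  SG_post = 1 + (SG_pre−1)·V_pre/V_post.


V_post = 39.2 − 5.8·(105/60) = 29.0500
SG_post = 1 + (1.04 − 1)·39.2/29.0500

1.0540


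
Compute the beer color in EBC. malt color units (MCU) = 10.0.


SRM = 1.4922·MCU^0.6859;  EBC = SRM·1.97
SRM = 1.4922·10.0^0.6859 = 7.2398
EBC = 7.2398·1.97

14.2624 EBC


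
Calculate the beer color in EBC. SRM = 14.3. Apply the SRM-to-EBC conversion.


EBC = SRM · 1.97
EBC = 14.3 · 1.97

28.1710 EBC


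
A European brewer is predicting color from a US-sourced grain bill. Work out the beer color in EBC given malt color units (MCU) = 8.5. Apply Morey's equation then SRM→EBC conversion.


SRM = 1.4922·MCU^0.6859;  EBC = SRM·1.97
SRM = 1.4922·8.5^0.6859 = 6.4761
EBC = 6.4761·1.97

12.7580 EBC


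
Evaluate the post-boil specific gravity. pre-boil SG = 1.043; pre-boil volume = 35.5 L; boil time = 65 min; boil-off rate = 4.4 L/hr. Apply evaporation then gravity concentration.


V_post = V_pre − rate·(t/60);  SG_post = 1 + (SG_pre−1)·V_pre/V_post
V_post = 35.5 − 4.4·(65/60) = 30.7333
SG_post = 1 + (1.043 − 1)·35.5/30.7333

1.0497


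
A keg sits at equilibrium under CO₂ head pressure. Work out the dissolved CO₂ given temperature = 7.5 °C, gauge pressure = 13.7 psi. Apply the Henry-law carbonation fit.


vols = (P + 14.695)·(0.01821 + 0.09011·e^(−0.04·T))
vols = (13.7 + 14.695)·(0.01821 + 0.09011·e^(−0.04·7.5))

2.4126 volumes


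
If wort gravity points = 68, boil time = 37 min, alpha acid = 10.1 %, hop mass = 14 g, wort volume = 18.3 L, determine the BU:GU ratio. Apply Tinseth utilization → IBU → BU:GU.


U = 1.65·0.000125^(GP/1000)·(1−e^(−0.04t))/4.15;  IBU = (α/100)·m·U·1000/V;  BU:GU = IBU/GP
U = 1.65·0.000125^(68/1000)·(1−e^(−0.04·37))/4.15 = 0.1667
IBU = (10.1/100)·14·0.1667·1000/18.3 = 12.8779
BU:GU = 12.8779/68

0.1894


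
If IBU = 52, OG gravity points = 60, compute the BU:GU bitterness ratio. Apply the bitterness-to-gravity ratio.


BU:GU = IBU / OG_points
BU:GU = 52 / 60

0.8667


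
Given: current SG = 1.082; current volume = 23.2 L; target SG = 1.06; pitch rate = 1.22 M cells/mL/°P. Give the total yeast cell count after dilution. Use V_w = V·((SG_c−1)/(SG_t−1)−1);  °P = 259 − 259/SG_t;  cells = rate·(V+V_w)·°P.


V_w = 23.2·((1.082−1)/(1.06−1)−1) = 8.5067
V_final = 23.2 + 8.5067 = 31.7067
°P = 259 − 259/1.06 = 14.6604
cells = 1.22·31.7067·14.6604

567.0947 billion cells


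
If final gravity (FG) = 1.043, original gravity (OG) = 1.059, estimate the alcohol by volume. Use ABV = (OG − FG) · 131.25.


ABV = (1.059 − 1.043) · 131.25

2.1000 % ABV


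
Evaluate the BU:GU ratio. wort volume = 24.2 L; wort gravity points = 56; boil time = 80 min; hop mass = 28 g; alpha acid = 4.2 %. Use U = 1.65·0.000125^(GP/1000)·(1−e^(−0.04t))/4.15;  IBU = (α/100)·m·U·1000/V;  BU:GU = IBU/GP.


U = 1.65·0.000125^(56/1000)·(1−e^(−0.04·80))/4.15 = 0.2306
IBU = (4.2/100)·28·0.2306·1000/24.2 = 11.2042
BU:GU = 11.2042/56

0.2001


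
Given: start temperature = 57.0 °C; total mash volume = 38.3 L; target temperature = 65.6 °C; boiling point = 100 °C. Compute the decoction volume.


V_dec = V_total·(T_target − T_start)/(T_boil − T_start)
V_dec = 38.3·(65.6 − 57.0)/(100 − 57.0)

7.6600 L


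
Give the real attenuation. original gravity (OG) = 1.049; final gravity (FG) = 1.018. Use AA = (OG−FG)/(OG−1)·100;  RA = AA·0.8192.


AA = (1.049 − 1.018)/(1.049 − 1)·100 = 63.2653
RA = 63.2653·0.8192

51.8269 %


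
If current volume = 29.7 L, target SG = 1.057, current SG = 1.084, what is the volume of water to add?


V_water = V·((SG_curr − 1)/(SG_target − 1) − 1)
V_water = 29.7·((1.084 − 1)/(1.057 − 1) − 1)

14.0684 L


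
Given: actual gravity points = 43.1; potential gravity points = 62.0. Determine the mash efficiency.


efficiency = actual / potential × 100
efficiency = 43.1 / 62.0 × 100

69.5161 %


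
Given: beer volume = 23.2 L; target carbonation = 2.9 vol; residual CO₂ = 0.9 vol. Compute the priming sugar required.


sugar = (target − residual)·4.0·V
sugar = (2.9 − 0.9)·4.0·23.2

185.6000 g


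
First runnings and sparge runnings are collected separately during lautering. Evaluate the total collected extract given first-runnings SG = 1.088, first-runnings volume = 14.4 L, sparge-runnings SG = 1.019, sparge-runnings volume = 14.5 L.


total = Σ (SG_i − 1)·1000·V_i
first = (1.088 − 1)·1000·14.4 = 1267.2000
sparge = (1.019 − 1)·1000·14.5 = 275.5000
total = 1267.2000 + 275.5000

1542.7000 gravity·L


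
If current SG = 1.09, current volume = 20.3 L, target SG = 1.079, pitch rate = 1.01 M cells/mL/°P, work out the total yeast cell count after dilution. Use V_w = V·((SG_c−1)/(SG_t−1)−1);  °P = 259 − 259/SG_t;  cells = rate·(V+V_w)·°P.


V_w = 20.3·((1.09−1)/(1.079−1)−1) = 2.8266
V_final = 20.3 + 2.8266 = 23.1266
°P = 259 − 259/1.079 = 18.9629
cells = 1.01·23.1266·18.9629

442.9332 billion cells


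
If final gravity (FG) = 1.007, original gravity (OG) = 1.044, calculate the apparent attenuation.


AA = (OG − FG)/(OG − 1) · 100
AA = (1.044 − 1.007)/(1.044 − 1) · 100

84.0909 %


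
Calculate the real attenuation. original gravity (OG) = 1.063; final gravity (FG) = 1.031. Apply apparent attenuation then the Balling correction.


AA = (OG−FG)/(OG−1)·100;  RA = AA·0.8192
AA = (1.063 − 1.031)/(1.063 − 1)·100 = 50.7937
RA = 50.7937·0.8192

41.6102 %


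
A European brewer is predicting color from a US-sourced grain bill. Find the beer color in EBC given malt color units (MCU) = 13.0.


SRM = 1.4922·MCU^0.6859;  EBC = SRM·1.97
SRM = 1.4922·13.0^0.6859 = 8.6672
EBC = 8.6672·1.97

17.0745 EBC
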